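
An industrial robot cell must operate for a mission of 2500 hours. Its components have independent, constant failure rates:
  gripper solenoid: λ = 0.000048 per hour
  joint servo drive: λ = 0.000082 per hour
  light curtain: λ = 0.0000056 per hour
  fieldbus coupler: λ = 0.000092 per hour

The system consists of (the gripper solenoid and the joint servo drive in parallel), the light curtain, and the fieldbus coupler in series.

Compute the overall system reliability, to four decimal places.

R(gripper solenoid) = exp(−0.000048 × 2500) = 0.886920
R(joint servo drive) = exp(−0.000082 × 2500) = 0.814647
R(light curtain) = exp(−0.0000056 × 2500) = 0.986098
R(fieldbus coupler) = exp(−0.000092 × 2500) = 0.794534
Parallel (gripper solenoid and joint servo drive): 1 − (1 − 0.886920)(1 − 0.814647) = 0.979040
Series ([0.979040], light curtain, and fieldbus coupler): 0.979040 × 0.986098 × 0.794534 = 0.7671

0.7671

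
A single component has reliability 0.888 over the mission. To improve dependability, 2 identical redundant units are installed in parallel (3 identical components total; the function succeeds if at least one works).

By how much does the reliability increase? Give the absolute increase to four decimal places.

R_before = 0.888
R_after = 1 − (1 − 0.888)^3 = 0.9986
ΔR = 0.9986 − 0.888 = 0.1106

0.1106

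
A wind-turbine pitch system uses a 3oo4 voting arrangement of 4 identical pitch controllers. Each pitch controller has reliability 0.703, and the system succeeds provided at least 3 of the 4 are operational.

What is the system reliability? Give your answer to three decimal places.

R = Σ_{i=3}^{4} C(4,i) p^i (1−p)^{4−i} with p = 0.703
C(4,3)·0.703^3·0.297^1 = 0.41275
C(4,4)·0.703^4·0.297^0 = 0.24424
Sum = 0.657

0.657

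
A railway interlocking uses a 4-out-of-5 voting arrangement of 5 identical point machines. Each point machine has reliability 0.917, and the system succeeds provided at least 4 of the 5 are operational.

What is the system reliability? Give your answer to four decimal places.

0.9418

R = Σ_{i=4}^{5} C(5,i) p^i (1−p)^{5−i} with p = 0.917
C(5,4)·0.917^4·0.083^1 = 0.293444
C(5,5)·0.917^5·0.083^0 = 0.648405
Sum = 0.9418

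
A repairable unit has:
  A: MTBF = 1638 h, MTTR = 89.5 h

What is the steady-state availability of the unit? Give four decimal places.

A(A) = MTBF/(MTBF+MTTR) = 1638/(1638+89.5) = 0.9482

0.9482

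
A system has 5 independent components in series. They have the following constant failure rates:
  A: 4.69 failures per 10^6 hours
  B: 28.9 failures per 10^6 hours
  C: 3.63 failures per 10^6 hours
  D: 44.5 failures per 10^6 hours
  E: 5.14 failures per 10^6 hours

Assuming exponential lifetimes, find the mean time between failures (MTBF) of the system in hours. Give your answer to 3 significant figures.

Series of exponential components: λ_sys = Σ λ_i
λ_sys = 0.00000469 + 0.0000289 + 0.00000363 + 0.0000445 + 0.00000514 = 8.6860e-05 /h
MTBF = 1 / λ_sys = 11500 h

11500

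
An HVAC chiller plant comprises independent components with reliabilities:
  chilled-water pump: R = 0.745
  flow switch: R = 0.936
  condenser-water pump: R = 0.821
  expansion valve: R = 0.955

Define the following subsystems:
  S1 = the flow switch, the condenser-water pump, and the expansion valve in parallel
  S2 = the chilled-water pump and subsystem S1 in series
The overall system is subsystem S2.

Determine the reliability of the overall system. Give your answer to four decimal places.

0.7446

Parallel (flow switch, condenser-water pump, and expansion valve): 1 − (1 − 0.936000)(1 − 0.821000)(1 − 0.955000) = 0.999484
Series (chilled-water pump and [0.999484]): 0.745000 × 0.999484 = 0.7446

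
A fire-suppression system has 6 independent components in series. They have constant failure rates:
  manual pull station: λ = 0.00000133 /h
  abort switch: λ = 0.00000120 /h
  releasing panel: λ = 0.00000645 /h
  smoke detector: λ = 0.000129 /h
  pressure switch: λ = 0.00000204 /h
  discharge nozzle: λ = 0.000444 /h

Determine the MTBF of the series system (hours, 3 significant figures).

Series of exponential components: λ_sys = Σ λ_i
λ_sys = 0.00000133 + 0.00000120 + 0.00000645 + 0.000129 + 0.00000204 + 0.000444 = 5.8402e-04 /h
MTBF = 1 / λ_sys = 1710 h

1710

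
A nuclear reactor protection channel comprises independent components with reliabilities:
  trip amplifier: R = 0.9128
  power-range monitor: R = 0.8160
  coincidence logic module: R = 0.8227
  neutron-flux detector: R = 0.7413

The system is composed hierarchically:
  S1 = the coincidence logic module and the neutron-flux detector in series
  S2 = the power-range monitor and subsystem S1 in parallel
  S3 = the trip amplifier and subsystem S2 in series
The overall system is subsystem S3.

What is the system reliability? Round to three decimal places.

0.847

Series (coincidence logic module and neutron-flux detector): 0.82270 × 0.74130 = 0.60987
Parallel (power-range monitor and [0.60987]): 1 − (1 − 0.81600)(1 − 0.60987) = 0.92822
Series (trip amplifier and [0.92822]): 0.91280 × 0.92822 = 0.847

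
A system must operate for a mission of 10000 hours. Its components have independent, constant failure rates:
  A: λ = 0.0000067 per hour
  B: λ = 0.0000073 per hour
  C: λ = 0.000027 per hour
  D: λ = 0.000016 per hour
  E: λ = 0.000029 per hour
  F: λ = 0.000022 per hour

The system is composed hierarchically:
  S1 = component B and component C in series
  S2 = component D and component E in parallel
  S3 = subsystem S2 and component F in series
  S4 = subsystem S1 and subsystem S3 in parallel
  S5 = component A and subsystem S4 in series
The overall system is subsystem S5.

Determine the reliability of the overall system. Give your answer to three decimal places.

R(A) = exp(−0.0000067 × 10000) = 0.93520
R(B) = exp(−0.0000073 × 10000) = 0.92960
R(C) = exp(−0.000027 × 10000) = 0.76338
R(D) = exp(−0.000016 × 10000) = 0.85214
R(E) = exp(−0.000029 × 10000) = 0.74826
R(F) = exp(−0.000022 × 10000) = 0.80252
Series (B and C): 0.92960 × 0.76338 = 0.70964
Parallel (D and E): 1 − (1 − 0.85214)(1 − 0.74826) = 0.96278
Series ([0.96278] and F): 0.96278 × 0.80252 = 0.77265
Parallel ([0.70964] and [0.77265]): 1 − (1 − 0.70964)(1 − 0.77265) = 0.93399
Series (A and [0.93399]): 0.93520 × 0.93399 = 0.873

0.873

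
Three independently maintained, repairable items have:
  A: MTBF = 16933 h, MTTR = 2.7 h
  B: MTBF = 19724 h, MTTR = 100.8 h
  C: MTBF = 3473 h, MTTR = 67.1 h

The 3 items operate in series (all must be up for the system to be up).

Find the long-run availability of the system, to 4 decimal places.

0.9759

A(A) = MTBF/(MTBF+MTTR) = 16933/(16933+2.7) = 0.999841
A(B) = MTBF/(MTBF+MTTR) = 19724/(19724+100.8) = 0.994915
A(C) = MTBF/(MTBF+MTTR) = 3473/(3473+67.1) = 0.981046
Series availability: 0.999841 × 0.994915 × 0.981046 = 0.9759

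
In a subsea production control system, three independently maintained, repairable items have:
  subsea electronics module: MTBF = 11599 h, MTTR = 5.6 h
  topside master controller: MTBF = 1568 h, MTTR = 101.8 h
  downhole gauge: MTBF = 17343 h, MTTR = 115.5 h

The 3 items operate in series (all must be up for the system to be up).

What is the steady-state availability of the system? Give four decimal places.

A(subsea electronics module) = MTBF/(MTBF+MTTR) = 11599/(11599+5.6) = 0.999517
A(topside master controller) = MTBF/(MTBF+MTTR) = 1568/(1568+101.8) = 0.939035
A(downhole gauge) = MTBF/(MTBF+MTTR) = 17343/(17343+115.5) = 0.993384
Series availability: 0.999517 × 0.939035 × 0.993384 = 0.9324

0.9324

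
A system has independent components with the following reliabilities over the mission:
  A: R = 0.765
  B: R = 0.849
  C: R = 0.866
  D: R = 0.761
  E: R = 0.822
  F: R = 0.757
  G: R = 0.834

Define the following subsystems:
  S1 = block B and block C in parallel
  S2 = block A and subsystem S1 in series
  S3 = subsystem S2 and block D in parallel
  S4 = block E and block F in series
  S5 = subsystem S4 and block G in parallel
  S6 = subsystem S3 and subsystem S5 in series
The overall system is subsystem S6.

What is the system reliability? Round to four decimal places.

Parallel (B and C): 1 − (1 − 0.849000)(1 − 0.866000) = 0.979766
Series (A and [0.979766]): 0.765000 × 0.979766 = 0.749521
Parallel ([0.749521] and D): 1 − (1 − 0.749521)(1 − 0.761000) = 0.940136
Series (E and F): 0.822000 × 0.757000 = 0.622254
Parallel ([0.622254] and G): 1 − (1 − 0.622254)(1 − 0.834000) = 0.937294
Series ([0.940136] and [0.937294]): 0.940136 × 0.937294 = 0.8812

0.8812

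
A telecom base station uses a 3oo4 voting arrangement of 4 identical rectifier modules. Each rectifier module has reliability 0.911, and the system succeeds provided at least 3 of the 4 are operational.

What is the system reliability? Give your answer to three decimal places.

0.958

R = Σ_{i=3}^{4} C(4,i) p^i (1−p)^{4−i} with p = 0.911
C(4,3)·0.911^3·0.089^1 = 0.26916
C(4,4)·0.911^4·0.089^0 = 0.68877
Sum = 0.958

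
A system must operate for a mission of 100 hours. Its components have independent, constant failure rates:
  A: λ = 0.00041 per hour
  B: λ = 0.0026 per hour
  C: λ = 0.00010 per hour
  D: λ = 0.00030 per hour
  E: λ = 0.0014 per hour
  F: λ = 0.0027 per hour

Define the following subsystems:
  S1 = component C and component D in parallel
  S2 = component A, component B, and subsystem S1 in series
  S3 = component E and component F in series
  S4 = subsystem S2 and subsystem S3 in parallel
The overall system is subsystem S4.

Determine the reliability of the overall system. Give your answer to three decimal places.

R(A) = exp(−0.00041 × 100) = 0.95983
R(B) = exp(−0.0026 × 100) = 0.77105
R(C) = exp(−0.00010 × 100) = 0.99005
R(D) = exp(−0.00030 × 100) = 0.97045
R(E) = exp(−0.0014 × 100) = 0.86936
R(F) = exp(−0.0027 × 100) = 0.76338
Parallel (C and D): 1 − (1 − 0.99005)(1 − 0.97045) = 0.99971
Series (A, B, and [0.99971]): 0.95983 × 0.77105 × 0.99971 = 0.73986
Series (E and F): 0.86936 × 0.76338 = 0.66365
Parallel ([0.73986] and [0.66365]): 1 − (1 − 0.73986)(1 − 0.66365) = 0.913

0.913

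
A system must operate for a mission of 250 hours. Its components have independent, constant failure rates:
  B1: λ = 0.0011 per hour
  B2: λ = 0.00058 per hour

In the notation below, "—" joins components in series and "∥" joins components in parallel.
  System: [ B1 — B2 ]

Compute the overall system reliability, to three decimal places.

0.657

R(B1) = exp(−0.0011 × 250) = 0.75957
R(B2) = exp(−0.00058 × 250) = 0.86502
Series (B1 and B2): 0.75957 × 0.86502 = 0.657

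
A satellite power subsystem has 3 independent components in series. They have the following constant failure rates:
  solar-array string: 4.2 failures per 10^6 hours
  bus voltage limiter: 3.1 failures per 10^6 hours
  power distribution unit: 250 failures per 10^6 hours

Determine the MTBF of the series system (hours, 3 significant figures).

3890

Series of exponential components: λ_sys = Σ λ_i
λ_sys = 0.0000042 + 0.0000031 + 0.00025 = 2.5730e-04 /h
MTBF = 1 / λ_sys = 3890 h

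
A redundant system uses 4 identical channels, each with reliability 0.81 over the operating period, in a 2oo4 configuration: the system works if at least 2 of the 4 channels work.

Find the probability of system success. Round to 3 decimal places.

R = Σ_{i=2}^{4} C(4,i) p^i (1−p)^{4−i} with p = 0.81
C(4,2)·0.81^2·0.19^2 = 0.14211
C(4,3)·0.81^3·0.19^1 = 0.40390
C(4,4)·0.81^4·0.19^0 = 0.43047
Sum = 0.976

0.976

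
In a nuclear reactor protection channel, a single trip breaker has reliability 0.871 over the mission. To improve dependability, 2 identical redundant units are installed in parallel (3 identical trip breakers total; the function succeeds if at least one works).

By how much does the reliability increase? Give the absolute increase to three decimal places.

R_before = 0.871
R_after = 1 − (1 − 0.871)^3 = 0.998
ΔR = 0.998 − 0.871 = 0.127

0.127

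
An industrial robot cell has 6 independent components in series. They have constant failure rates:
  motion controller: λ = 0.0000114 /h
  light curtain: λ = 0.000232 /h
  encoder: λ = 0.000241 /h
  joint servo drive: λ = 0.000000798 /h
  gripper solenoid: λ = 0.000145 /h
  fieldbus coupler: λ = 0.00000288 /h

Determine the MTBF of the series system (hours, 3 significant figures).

Series of exponential components: λ_sys = Σ λ_i
λ_sys = 0.0000114 + 0.000232 + 0.000241 + 0.000000798 + 0.000145 + 0.00000288 = 6.3308e-04 /h
MTBF = 1 / λ_sys = 1580 h

1580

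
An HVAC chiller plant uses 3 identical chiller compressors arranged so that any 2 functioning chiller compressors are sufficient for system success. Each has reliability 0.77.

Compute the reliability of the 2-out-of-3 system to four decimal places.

0.8656

R = Σ_{i=2}^{3} C(3,i) p^i (1−p)^{3−i} with p = 0.77
C(3,2)·0.77^2·0.23^1 = 0.409101
C(3,3)·0.77^3·0.23^0 = 0.456533
Sum = 0.8656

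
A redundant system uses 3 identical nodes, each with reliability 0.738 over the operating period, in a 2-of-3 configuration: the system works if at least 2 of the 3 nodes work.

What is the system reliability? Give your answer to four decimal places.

R = Σ_{i=2}^{3} C(3,i) p^i (1−p)^{3−i} with p = 0.738
C(3,2)·0.738^2·0.262^1 = 0.428090
C(3,3)·0.738^3·0.262^0 = 0.401947
Sum = 0.8300

0.8300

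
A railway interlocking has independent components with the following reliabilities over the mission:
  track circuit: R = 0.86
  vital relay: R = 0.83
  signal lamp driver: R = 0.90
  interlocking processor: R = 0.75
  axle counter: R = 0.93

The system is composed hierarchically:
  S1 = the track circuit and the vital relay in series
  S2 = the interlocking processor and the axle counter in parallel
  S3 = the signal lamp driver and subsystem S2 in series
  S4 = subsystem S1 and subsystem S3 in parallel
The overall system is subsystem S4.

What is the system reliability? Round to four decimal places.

0.9669

Series (track circuit and vital relay): 0.860000 × 0.830000 = 0.713800
Parallel (interlocking processor and axle counter): 1 − (1 − 0.750000)(1 − 0.930000) = 0.982500
Series (signal lamp driver and [0.982500]): 0.900000 × 0.982500 = 0.884250
Parallel ([0.713800] and [0.884250]): 1 − (1 − 0.713800)(1 − 0.884250) = 0.9669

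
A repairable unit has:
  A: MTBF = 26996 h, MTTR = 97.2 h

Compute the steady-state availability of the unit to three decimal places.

A(A) = MTBF/(MTBF+MTTR) = 26996/(26996+97.2) = 0.996

0.996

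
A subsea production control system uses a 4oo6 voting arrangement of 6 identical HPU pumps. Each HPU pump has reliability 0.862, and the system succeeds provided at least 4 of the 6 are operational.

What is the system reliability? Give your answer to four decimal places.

0.9620

R = Σ_{i=4}^{6} C(6,i) p^i (1−p)^{6−i} with p = 0.862
C(6,4)·0.862^4·0.138^2 = 0.157717
C(6,5)·0.862^5·0.138^1 = 0.394064
C(6,6)·0.862^6·0.138^0 = 0.410245
Sum = 0.9620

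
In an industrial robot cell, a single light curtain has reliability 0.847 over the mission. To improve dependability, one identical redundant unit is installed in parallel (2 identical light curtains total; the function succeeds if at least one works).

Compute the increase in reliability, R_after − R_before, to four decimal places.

R_before = 0.847
R_after = 1 − (1 − 0.847)^2 = 0.9766
ΔR = 0.9766 − 0.847 = 0.1296

0.1296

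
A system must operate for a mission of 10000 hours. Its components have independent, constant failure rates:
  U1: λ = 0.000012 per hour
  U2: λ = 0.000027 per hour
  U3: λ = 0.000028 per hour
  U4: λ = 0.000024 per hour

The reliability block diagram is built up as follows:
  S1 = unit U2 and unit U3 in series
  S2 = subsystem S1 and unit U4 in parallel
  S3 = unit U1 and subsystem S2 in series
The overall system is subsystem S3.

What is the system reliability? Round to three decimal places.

0.807

R(U1) = exp(−0.000012 × 10000) = 0.88692
R(U2) = exp(−0.000027 × 10000) = 0.76338
R(U3) = exp(−0.000028 × 10000) = 0.75578
R(U4) = exp(−0.000024 × 10000) = 0.78663
Series (U2 and U3): 0.76338 × 0.75578 = 0.57695
Parallel ([0.57695] and U4): 1 − (1 − 0.57695)(1 − 0.78663) = 0.90973
Series (U1 and [0.90973]): 0.88692 × 0.90973 = 0.807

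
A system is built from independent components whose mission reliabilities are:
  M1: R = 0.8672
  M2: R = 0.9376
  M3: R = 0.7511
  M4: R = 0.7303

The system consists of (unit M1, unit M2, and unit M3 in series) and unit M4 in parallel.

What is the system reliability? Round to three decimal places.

0.895

Series (M1, M2, and M3): 0.86720 × 0.93760 × 0.75110 = 0.61071
Parallel ([0.61071] and M4): 1 − (1 − 0.61071)(1 − 0.73030) = 0.895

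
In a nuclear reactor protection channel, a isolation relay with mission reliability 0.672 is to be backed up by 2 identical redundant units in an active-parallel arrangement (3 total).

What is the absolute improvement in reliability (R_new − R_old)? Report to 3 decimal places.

0.293

R_before = 0.672
R_after = 1 − (1 − 0.672)^3 = 0.965
ΔR = 0.965 − 0.672 = 0.293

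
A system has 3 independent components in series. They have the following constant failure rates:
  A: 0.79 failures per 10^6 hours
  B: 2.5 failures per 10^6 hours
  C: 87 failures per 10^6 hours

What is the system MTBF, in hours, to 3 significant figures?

11100

Series of exponential components: λ_sys = Σ λ_i
λ_sys = 0.00000079 + 0.0000025 + 0.000087 = 9.0290e-05 /h
MTBF = 1 / λ_sys = 11100 h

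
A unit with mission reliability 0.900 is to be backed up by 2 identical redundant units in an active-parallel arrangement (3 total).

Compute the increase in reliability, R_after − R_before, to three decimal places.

0.099

R_before = 0.900
R_after = 1 − (1 − 0.900)^3 = 0.999
ΔR = 0.999 − 0.900 = 0.099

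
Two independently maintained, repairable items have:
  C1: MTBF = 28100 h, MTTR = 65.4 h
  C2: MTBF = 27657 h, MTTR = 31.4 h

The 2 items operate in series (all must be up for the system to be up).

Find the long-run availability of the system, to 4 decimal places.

A(C1) = MTBF/(MTBF+MTTR) = 28100/(28100+65.4) = 0.997678
A(C2) = MTBF/(MTBF+MTTR) = 27657/(27657+31.4) = 0.998866
Series availability: 0.997678 × 0.998866 = 0.9965

0.9965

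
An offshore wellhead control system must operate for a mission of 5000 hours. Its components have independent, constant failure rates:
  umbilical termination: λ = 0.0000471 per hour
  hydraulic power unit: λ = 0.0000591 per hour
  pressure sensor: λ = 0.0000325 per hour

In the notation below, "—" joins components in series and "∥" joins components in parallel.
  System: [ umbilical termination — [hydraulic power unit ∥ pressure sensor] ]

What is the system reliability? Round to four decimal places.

0.7599

R(umbilical termination) = exp(−0.0000471 × 5000) = 0.790176
R(hydraulic power unit) = exp(−0.0000591 × 5000) = 0.744159
R(pressure sensor) = exp(−0.0000325 × 5000) = 0.850016
Parallel (hydraulic power unit and pressure sensor): 1 − (1 − 0.744159)(1 − 0.850016) = 0.961628
Series (umbilical termination and [0.961628]): 0.790176 × 0.961628 = 0.7599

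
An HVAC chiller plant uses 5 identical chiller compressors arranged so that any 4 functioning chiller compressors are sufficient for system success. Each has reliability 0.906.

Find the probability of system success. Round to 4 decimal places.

R = Σ_{i=4}^{5} C(5,i) p^i (1−p)^{5−i} with p = 0.906
C(5,4)·0.906^4·0.094^1 = 0.316673
C(5,5)·0.906^5·0.094^0 = 0.610437
Sum = 0.9271

0.9271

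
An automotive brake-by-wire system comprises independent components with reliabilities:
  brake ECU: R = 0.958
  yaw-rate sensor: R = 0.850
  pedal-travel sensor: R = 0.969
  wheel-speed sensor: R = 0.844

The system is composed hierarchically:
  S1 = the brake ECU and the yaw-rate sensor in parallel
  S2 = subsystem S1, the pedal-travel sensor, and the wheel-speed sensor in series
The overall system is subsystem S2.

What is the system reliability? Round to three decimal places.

0.813

Parallel (brake ECU and yaw-rate sensor): 1 − (1 − 0.95800)(1 − 0.85000) = 0.99370
Series ([0.99370], pedal-travel sensor, and wheel-speed sensor): 0.99370 × 0.96900 × 0.84400 = 0.813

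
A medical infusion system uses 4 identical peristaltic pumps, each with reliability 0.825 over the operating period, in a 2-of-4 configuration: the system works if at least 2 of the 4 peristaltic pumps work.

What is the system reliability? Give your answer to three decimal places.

0.981

R = Σ_{i=2}^{4} C(4,i) p^i (1−p)^{4−i} with p = 0.825
C(4,2)·0.825^2·0.175^2 = 0.12506
C(4,3)·0.825^3·0.175^1 = 0.39306
C(4,4)·0.825^4·0.175^0 = 0.46325
Sum = 0.981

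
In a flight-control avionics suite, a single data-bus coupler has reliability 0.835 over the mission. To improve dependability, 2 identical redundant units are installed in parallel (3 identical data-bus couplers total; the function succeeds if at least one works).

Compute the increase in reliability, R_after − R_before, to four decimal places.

R_before = 0.835
R_after = 1 − (1 − 0.835)^3 = 0.9955
ΔR = 0.9955 − 0.835 = 0.1605

0.1605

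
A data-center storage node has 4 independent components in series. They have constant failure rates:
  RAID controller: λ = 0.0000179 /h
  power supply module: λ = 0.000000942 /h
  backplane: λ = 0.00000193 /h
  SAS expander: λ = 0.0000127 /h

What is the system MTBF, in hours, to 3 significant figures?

Series of exponential components: λ_sys = Σ λ_i
λ_sys = 0.0000179 + 0.000000942 + 0.00000193 + 0.0000127 = 3.3472e-05 /h
MTBF = 1 / λ_sys = 29900 h

29900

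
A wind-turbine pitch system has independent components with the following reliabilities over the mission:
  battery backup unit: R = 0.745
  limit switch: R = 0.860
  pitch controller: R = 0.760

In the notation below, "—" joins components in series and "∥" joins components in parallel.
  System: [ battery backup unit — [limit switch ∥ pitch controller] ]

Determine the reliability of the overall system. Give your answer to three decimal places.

0.720

Parallel (limit switch and pitch controller): 1 − (1 − 0.86000)(1 − 0.76000) = 0.96640
Series (battery backup unit and [0.96640]): 0.74500 × 0.96640 = 0.720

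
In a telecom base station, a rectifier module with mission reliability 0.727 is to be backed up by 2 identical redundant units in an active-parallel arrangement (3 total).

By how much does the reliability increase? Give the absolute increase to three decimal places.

0.253

R_before = 0.727
R_after = 1 − (1 − 0.727)^3 = 0.980
ΔR = 0.980 − 0.727 = 0.253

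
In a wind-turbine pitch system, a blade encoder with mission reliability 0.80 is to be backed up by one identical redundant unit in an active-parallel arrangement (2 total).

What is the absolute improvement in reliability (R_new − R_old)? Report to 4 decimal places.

R_before = 0.80
R_after = 1 − (1 − 0.80)^2 = 0.9600
ΔR = 0.9600 − 0.80 = 0.1600

0.1600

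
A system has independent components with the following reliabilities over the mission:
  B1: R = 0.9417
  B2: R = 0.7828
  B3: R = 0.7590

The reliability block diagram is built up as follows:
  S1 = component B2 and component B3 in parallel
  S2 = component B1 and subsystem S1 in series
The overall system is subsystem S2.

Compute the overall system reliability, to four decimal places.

0.8924

Parallel (B2 and B3): 1 − (1 − 0.782800)(1 − 0.759000) = 0.947655
Series (B1 and [0.947655]): 0.941700 × 0.947655 = 0.8924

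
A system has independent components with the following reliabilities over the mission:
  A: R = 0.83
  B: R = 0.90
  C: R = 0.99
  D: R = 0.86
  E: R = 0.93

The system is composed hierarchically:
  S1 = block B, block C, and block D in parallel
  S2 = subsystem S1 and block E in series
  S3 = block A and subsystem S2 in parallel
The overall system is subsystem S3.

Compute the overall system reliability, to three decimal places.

Parallel (B, C, and D): 1 − (1 − 0.90000)(1 − 0.99000)(1 − 0.86000) = 0.99986
Series ([0.99986] and E): 0.99986 × 0.93000 = 0.92987
Parallel (A and [0.92987]): 1 − (1 − 0.83000)(1 − 0.92987) = 0.988

0.988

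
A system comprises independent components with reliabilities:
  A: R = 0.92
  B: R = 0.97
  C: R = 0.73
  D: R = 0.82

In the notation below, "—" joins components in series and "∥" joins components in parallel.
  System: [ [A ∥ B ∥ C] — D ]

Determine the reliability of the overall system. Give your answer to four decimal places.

0.8195

Parallel (A, B, and C): 1 − (1 − 0.920000)(1 − 0.970000)(1 − 0.730000) = 0.999352
Series ([0.999352] and D): 0.999352 × 0.820000 = 0.8195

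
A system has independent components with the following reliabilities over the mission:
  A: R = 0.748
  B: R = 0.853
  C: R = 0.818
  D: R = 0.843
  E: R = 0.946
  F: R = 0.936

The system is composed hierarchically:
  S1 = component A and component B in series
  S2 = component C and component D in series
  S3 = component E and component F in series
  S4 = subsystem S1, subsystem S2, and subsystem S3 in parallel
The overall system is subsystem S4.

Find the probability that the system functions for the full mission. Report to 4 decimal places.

0.9871

Series (A and B): 0.748000 × 0.853000 = 0.638044
Series (C and D): 0.818000 × 0.843000 = 0.689574
Series (E and F): 0.946000 × 0.936000 = 0.885456
Parallel ([0.638044], [0.689574], and [0.885456]): 1 − (1 − 0.638044)(1 − 0.689574)(1 − 0.885456) = 0.9871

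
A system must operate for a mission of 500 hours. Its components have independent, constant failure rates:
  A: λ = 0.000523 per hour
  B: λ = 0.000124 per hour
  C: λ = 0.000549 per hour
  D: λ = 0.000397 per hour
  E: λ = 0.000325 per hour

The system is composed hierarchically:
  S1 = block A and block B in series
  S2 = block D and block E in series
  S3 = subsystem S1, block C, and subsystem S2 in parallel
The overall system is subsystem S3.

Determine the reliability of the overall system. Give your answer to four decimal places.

R(A) = exp(−0.000523 × 500) = 0.769896
R(B) = exp(−0.000124 × 500) = 0.939883
R(C) = exp(−0.000549 × 500) = 0.759952
R(D) = exp(−0.000397 × 500) = 0.819960
R(E) = exp(−0.000325 × 500) = 0.850016
Series (A and B): 0.769896 × 0.939883 = 0.723612
Series (D and E): 0.819960 × 0.850016 = 0.696979
Parallel ([0.723612], C, and [0.696979]): 1 − (1 − 0.723612)(1 − 0.759952)(1 − 0.696979) = 0.9799

0.9799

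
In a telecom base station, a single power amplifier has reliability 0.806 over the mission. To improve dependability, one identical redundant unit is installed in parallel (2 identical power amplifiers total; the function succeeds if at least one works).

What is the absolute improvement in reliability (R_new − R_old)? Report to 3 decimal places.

0.156

R_before = 0.806
R_after = 1 − (1 − 0.806)^2 = 0.962
ΔR = 0.962 − 0.806 = 0.156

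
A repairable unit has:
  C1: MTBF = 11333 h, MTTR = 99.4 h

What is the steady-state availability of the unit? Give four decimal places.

0.9913

A(C1) = MTBF/(MTBF+MTTR) = 11333/(11333+99.4) = 0.9913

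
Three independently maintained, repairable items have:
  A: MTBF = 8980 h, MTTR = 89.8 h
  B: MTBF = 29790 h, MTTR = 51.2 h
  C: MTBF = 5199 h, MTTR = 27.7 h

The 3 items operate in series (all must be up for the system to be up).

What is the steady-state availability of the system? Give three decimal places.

A(A) = MTBF/(MTBF+MTTR) = 8980/(8980+89.8) = 0.990099
A(B) = MTBF/(MTBF+MTTR) = 29790/(29790+51.2) = 0.998284
A(C) = MTBF/(MTBF+MTTR) = 5199/(5199+27.7) = 0.994700
Series availability: 0.990099 × 0.998284 × 0.994700 = 0.983

0.983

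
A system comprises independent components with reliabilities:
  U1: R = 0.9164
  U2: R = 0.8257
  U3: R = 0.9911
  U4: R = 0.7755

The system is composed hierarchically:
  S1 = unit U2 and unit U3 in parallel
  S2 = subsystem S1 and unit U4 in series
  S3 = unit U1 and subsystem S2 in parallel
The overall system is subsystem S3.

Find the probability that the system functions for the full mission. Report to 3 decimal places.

0.981

Parallel (U2 and U3): 1 − (1 − 0.82570)(1 − 0.99110) = 0.99845
Series ([0.99845] and U4): 0.99845 × 0.77550 = 0.77430
Parallel (U1 and [0.77430]): 1 − (1 − 0.91640)(1 − 0.77430) = 0.981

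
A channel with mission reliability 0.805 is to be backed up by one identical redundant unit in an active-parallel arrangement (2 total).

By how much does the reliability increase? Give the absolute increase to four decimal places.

0.1570

R_before = 0.805
R_after = 1 − (1 − 0.805)^2 = 0.9620
ΔR = 0.9620 − 0.805 = 0.1570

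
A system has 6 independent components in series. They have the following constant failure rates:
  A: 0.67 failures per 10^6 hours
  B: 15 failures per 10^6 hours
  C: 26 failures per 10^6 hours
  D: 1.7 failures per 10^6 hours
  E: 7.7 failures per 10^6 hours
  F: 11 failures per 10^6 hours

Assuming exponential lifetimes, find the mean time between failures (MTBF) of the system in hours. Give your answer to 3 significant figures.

Series of exponential components: λ_sys = Σ λ_i
λ_sys = 0.00000067 + 0.000015 + 0.000026 + 0.0000017 + 0.0000077 + 0.000011 = 6.2070e-05 /h
MTBF = 1 / λ_sys = 16100 h

16100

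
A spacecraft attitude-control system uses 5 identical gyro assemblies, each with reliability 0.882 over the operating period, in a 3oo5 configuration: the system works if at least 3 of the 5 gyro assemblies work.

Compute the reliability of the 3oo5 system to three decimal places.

R = Σ_{i=3}^{5} C(5,i) p^i (1−p)^{5−i} with p = 0.882
C(5,3)·0.882^3·0.118^2 = 0.09554
C(5,4)·0.882^4·0.118^1 = 0.35705
C(5,5)·0.882^5·0.118^0 = 0.53376
Sum = 0.986

0.986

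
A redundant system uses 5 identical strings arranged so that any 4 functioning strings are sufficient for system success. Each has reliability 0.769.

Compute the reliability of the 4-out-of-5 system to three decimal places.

R = Σ_{i=4}^{5} C(5,i) p^i (1−p)^{5−i} with p = 0.769
C(5,4)·0.769^4·0.231^1 = 0.40391
C(5,5)·0.769^5·0.231^0 = 0.26893
Sum = 0.673

0.673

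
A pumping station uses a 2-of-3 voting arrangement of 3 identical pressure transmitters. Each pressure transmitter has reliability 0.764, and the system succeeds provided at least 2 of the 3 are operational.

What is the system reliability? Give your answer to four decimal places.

0.8592

R = Σ_{i=2}^{3} C(3,i) p^i (1−p)^{3−i} with p = 0.764
C(3,2)·0.764^2·0.236^1 = 0.413257
C(3,3)·0.764^3·0.236^0 = 0.445944
Sum = 0.8592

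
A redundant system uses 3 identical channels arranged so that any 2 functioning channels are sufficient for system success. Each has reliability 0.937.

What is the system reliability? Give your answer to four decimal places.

R = Σ_{i=2}^{3} C(3,i) p^i (1−p)^{3−i} with p = 0.937
C(3,2)·0.937^2·0.063^1 = 0.165936
C(3,3)·0.937^3·0.063^0 = 0.822657
Sum = 0.9886

0.9886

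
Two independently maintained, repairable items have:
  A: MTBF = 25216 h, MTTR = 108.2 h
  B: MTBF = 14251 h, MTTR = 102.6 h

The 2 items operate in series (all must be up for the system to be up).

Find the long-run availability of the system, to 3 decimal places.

A(A) = MTBF/(MTBF+MTTR) = 25216/(25216+108.2) = 0.995727
A(B) = MTBF/(MTBF+MTTR) = 14251/(14251+102.6) = 0.992852
Series availability: 0.995727 × 0.992852 = 0.989

0.989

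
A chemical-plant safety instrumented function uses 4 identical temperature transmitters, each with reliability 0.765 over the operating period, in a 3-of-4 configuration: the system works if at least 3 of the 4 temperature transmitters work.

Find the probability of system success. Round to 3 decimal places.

R = Σ_{i=3}^{4} C(4,i) p^i (1−p)^{4−i} with p = 0.765
C(4,3)·0.765^3·0.235^1 = 0.42084
C(4,4)·0.765^4·0.235^0 = 0.34249
Sum = 0.763

0.763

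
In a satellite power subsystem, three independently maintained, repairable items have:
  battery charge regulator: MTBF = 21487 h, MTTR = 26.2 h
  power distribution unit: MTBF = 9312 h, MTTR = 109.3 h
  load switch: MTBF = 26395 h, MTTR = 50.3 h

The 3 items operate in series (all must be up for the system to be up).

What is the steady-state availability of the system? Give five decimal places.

0.98532

A(battery charge regulator) = MTBF/(MTBF+MTTR) = 21487/(21487+26.2) = 0.998782
A(power distribution unit) = MTBF/(MTBF+MTTR) = 9312/(9312+109.3) = 0.988399
A(load switch) = MTBF/(MTBF+MTTR) = 26395/(26395+50.3) = 0.998098
Series availability: 0.998782 × 0.988399 × 0.998098 = 0.98532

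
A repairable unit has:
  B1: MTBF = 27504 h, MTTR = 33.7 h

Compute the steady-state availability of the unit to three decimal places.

0.999

A(B1) = MTBF/(MTBF+MTTR) = 27504/(27504+33.7) = 0.999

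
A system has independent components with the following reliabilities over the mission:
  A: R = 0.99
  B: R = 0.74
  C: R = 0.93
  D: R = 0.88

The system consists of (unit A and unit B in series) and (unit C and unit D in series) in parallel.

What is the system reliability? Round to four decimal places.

0.9514

Series (A and B): 0.990000 × 0.740000 = 0.732600
Series (C and D): 0.930000 × 0.880000 = 0.818400
Parallel ([0.732600] and [0.818400]): 1 − (1 − 0.732600)(1 − 0.818400) = 0.9514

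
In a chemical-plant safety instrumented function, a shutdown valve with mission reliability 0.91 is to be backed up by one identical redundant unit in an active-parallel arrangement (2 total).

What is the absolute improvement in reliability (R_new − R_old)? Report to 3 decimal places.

0.082

R_before = 0.91
R_after = 1 − (1 − 0.91)^2 = 0.992
ΔR = 0.992 − 0.91 = 0.082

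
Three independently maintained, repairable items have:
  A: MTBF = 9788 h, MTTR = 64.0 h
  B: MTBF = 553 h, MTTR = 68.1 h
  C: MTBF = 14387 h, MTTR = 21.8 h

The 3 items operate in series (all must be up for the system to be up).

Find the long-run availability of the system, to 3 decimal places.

0.883

A(A) = MTBF/(MTBF+MTTR) = 9788/(9788+64.0) = 0.993504
A(B) = MTBF/(MTBF+MTTR) = 553/(553+68.1) = 0.890356
A(C) = MTBF/(MTBF+MTTR) = 14387/(14387+21.8) = 0.998487
Series availability: 0.993504 × 0.890356 × 0.998487 = 0.883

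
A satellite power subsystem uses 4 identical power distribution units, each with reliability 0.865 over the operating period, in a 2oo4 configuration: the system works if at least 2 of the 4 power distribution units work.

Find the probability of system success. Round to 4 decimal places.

0.9912

R = Σ_{i=2}^{4} C(4,i) p^i (1−p)^{4−i} with p = 0.865
C(4,2)·0.865^2·0.135^2 = 0.081818
C(4,3)·0.865^3·0.135^1 = 0.349496
C(4,4)·0.865^4·0.135^0 = 0.559841
Sum = 0.9912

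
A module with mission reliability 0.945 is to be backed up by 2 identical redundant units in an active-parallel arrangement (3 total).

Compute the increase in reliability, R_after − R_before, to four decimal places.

0.0548

R_before = 0.945
R_after = 1 − (1 − 0.945)^3 = 0.9998
ΔR = 0.9998 − 0.945 = 0.0548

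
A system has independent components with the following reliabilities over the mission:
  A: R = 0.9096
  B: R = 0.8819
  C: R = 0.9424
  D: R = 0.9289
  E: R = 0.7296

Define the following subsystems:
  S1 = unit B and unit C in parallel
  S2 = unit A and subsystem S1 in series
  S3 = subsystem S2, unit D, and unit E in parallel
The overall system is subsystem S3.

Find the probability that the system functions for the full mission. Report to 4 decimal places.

0.9981

Parallel (B and C): 1 − (1 − 0.881900)(1 − 0.942400) = 0.993197
Series (A and [0.993197]): 0.909600 × 0.993197 = 0.903412
Parallel ([0.903412], D, and E): 1 − (1 − 0.903412)(1 − 0.928900)(1 − 0.729600) = 0.9981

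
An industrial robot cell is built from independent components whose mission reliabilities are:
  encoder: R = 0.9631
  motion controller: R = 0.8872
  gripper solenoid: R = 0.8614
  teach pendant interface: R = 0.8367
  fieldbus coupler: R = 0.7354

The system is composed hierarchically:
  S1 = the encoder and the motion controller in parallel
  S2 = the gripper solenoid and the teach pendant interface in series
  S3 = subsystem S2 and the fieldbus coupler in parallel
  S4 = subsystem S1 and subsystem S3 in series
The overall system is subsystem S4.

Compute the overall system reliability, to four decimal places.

0.9223

Parallel (encoder and motion controller): 1 − (1 − 0.963100)(1 − 0.887200) = 0.995838
Series (gripper solenoid and teach pendant interface): 0.861400 × 0.836700 = 0.720733
Parallel ([0.720733] and fieldbus coupler): 1 − (1 − 0.720733)(1 − 0.735400) = 0.926106
Series ([0.995838] and [0.926106]): 0.995838 × 0.926106 = 0.9223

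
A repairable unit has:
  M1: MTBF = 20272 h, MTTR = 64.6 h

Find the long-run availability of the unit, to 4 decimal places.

0.9968

A(M1) = MTBF/(MTBF+MTTR) = 20272/(20272+64.6) = 0.9968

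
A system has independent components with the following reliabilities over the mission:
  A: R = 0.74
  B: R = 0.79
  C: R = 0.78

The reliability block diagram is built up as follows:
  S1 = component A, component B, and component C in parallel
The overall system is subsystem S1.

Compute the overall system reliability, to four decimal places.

0.9880

Parallel (A, B, and C): 1 − (1 − 0.740000)(1 − 0.790000)(1 − 0.780000) = 0.9880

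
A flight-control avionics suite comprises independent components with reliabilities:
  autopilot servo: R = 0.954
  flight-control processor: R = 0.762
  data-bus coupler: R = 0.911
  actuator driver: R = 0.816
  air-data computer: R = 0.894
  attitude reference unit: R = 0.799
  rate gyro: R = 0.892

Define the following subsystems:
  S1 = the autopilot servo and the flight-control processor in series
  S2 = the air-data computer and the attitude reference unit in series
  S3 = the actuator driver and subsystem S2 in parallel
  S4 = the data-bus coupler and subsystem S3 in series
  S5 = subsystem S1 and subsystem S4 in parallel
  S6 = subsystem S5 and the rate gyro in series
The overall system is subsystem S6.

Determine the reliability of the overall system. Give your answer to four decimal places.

Series (autopilot servo and flight-control processor): 0.954000 × 0.762000 = 0.726948
Series (air-data computer and attitude reference unit): 0.894000 × 0.799000 = 0.714306
Parallel (actuator driver and [0.714306]): 1 − (1 − 0.816000)(1 − 0.714306) = 0.947432
Series (data-bus coupler and [0.947432]): 0.911000 × 0.947432 = 0.863111
Parallel ([0.726948] and [0.863111]): 1 − (1 − 0.726948)(1 − 0.863111) = 0.962622
Series ([0.962622] and rate gyro): 0.962622 × 0.892000 = 0.8587

0.8587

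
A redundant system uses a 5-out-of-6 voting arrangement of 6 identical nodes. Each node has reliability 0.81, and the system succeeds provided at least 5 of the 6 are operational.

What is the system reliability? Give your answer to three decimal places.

R = Σ_{i=5}^{6} C(6,i) p^i (1−p)^{6−i} with p = 0.81
C(6,5)·0.81^5·0.19^1 = 0.39749
C(6,6)·0.81^6·0.19^0 = 0.28243
Sum = 0.680

0.680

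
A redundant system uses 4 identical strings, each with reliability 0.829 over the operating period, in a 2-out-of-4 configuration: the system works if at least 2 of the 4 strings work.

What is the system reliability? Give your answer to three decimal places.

R = Σ_{i=2}^{4} C(4,i) p^i (1−p)^{4−i} with p = 0.829
C(4,2)·0.829^2·0.171^2 = 0.12057
C(4,3)·0.829^3·0.171^1 = 0.38969
C(4,4)·0.829^4·0.171^0 = 0.47230
Sum = 0.983

0.983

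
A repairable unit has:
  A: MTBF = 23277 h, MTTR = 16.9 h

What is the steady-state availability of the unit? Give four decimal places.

A(A) = MTBF/(MTBF+MTTR) = 23277/(23277+16.9) = 0.9993

0.9993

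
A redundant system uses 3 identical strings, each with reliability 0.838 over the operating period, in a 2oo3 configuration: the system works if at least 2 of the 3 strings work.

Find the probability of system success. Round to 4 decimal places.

0.9298

R = Σ_{i=2}^{3} C(3,i) p^i (1−p)^{3−i} with p = 0.838
C(3,2)·0.838^2·0.162^1 = 0.341291
C(3,3)·0.838^3·0.162^0 = 0.588480
Sum = 0.9298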